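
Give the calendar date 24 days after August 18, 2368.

September 11, 2368

Count 24 days after August 18, 2368:
August 2368: 31 − 18 = 13 days remain.
September 1–11, 2368: 11 days.
Total: 13 + 11 = 24 days.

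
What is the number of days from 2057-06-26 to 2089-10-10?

11794

From June 26, 2057 to June 26, 2089: 32 years, of which 8 contain a Feb 29 — 24×365 + 8×366 = 11688 days.
June 2089: 30 − 26 = 4 days remain.
Then July (31), August (31), September (30): 31 + 31 + 30 = 92 days.
October 1–10, 2089: 10 days.
Residual: 106 days.
Total: 11794 days.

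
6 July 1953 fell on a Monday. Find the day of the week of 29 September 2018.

Saturday

From July 6, 1953 to July 6, 2018: 65 years, of which 16 contain a Feb 29 — 49×365 + 16×366 = 23741 days.
(2000 is a leap year (divisible by 400).)
July 2018: 31 − 6 = 25 days remain.
Then August (31): 31 days.
September 1–29, 2018: 29 days.
Residual: 85 days.
Total: 23826 days.
23826 mod 7 = 5, so 5 days after Monday is Saturday.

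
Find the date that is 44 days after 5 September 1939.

19 October 1939

Count 44 days after September 5, 1939:
September 1939: 30 − 5 = 25 days remain.
October 1–19, 1939: 19 days.
Total: 25 + 19 = 44 days.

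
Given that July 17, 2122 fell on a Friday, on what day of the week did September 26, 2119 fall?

Tuesday

Count forward from the earlier date (September 26, 2119) to the later (July 17, 2122):
Day-of-year of September 26, 2119: 269.
Day-of-year of July 17, 2122: 198.
2119 has 365 days, so 365 − 269 = 96 days remain in 2119.
Full years: 2120: 366; 2121: 365. Sum = 731.
Total: 96 + 731 + 198 = 1025 days.
1025 mod 7 = 3, so 3 days before Friday is Tuesday.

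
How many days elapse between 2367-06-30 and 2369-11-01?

June 30, 2367 → June 30, 2368: 366 days (2368 is a leap year).
June 30, 2368 → June 30, 2369: 365 days.
June 2369: 30 − 30 = 0 days remain.
Then July (31), August (31), September (30), October (31): 31 + 31 + 30 + 31 = 123 days.
November 1, 2369: 1 day.
Residual: 124 days.
Total: 855 days.

855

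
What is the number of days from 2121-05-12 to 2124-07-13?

1158

Day-of-year of May 12, 2121: 132.
Day-of-year of July 13, 2124: 195.
2121 has 365 days, so 365 − 132 = 233 days remain in 2121.
Full years: 2122: 365; 2123: 365. Sum = 730.
Total: 233 + 730 + 195 = 1158 days.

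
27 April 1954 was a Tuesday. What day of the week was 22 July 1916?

Count forward from the earlier date (July 22, 1916) to the later (April 27, 1954):
Day-of-year of July 22, 1916: 204.
Day-of-year of April 27, 1954: 117.
1916 has 366 days, so 366 − 204 = 162 days remain in 1916.
Full years 1917–1953: 28 common + 9 leap = 28×365 + 9×366 = 13514 days.
Total: 162 + 13514 + 117 = 13793 days.
13793 mod 7 = 3, so 3 days before Tuesday is Saturday.

Saturday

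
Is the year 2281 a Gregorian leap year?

2281 is not a leap year.

No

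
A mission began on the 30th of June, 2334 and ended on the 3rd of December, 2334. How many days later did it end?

June 2334: 30 − 30 = 0 days remain.
Then July (31), August (31), September (30), October (31), November (30): 31 + 31 + 30 + 31 + 30 = 153 days.
December 1–3, 2334: 3 days.
Total: 0 + 153 + 3 = 156 days.

156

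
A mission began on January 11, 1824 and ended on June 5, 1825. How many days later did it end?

Day-of-year of January 11, 1824: 11.
Day-of-year of June 5, 1825: 156.
1824 has 366 days, so 366 − 11 = 355 days remain in 1824.
Total: 355 + 156 = 511 days.

511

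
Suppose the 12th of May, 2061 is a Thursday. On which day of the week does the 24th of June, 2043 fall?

Wednesday

Count forward from the earlier date (June 24, 2043) to the later (May 12, 2061):
Day-of-year of June 24, 2043: 175.
Day-of-year of May 12, 2061: 132.
2043 has 365 days, so 365 − 175 = 190 days remain in 2043.
Full years 2044–2060: 12 common + 5 leap = 12×365 + 5×366 = 6210 days.
Total: 190 + 6210 + 132 = 6532 days.
6532 mod 7 = 1, so 1 day before Thursday is Wednesday.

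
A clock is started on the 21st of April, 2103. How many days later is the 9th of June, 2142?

14294

Day-of-year of April 21, 2103: 111.
Day-of-year of June 9, 2142: 160.
2103 has 365 days, so 365 − 111 = 254 days remain in 2103.
Full years 2104–2141: 28 common + 10 leap = 28×365 + 10×366 = 13880 days.
Total: 254 + 13880 + 160 = 14294 days.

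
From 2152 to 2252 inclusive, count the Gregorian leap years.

Years divisible by 4: 2152, 2156, …, 2252 — 26 in all.
Of these, 2200 is divisible by 100 but not 400, so not leap.
Leap years: 26 − 1 = 25.

25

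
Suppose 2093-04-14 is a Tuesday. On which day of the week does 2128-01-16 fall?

From April 14, 2093 to April 14, 2127: 34 years, of which 7 contain a Feb 29 — 27×365 + 7×366 = 12417 days.
(2100 is not a leap year (divisible by 100 but not 400).)
April 2127: 30 − 14 = 16 days remain.
Then May (31), June (30), July (31), August (31), September (30), October (31), November (30), December (31): 31 + 30 + 31 + 31 + 30 + 31 + 30 + 31 = 245 days.
January 1–16, 2128: 16 days.
Residual: 277 days.
Total: 12694 days.
12694 mod 7 = 3, so 3 days after Tuesday is Friday.

Friday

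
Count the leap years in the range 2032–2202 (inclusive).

Years divisible by 4: 2032, 2036, …, 2200 — 43 in all.
Of these, 2100, 2200 are divisible by 100 but not 400, so not leap.
Leap years: 43 − 2 = 41.

41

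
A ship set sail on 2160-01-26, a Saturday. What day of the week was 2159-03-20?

Count forward from the earlier date (March 20, 2159) to the later (January 26, 2160):
March 2159: 31 − 20 = 11 days remain.
Then 9 full months totalling 275 days.
January 1–26, 2160: 26 days.
Residual: 312 days.
Total: 312 days.
312 mod 7 = 4, so 4 days before Saturday is Tuesday.

Tuesday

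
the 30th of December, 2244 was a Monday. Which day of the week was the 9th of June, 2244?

Sunday

Count forward from the earlier date (June 9, 2244) to the later (December 30, 2244):
June 2244: 30 − 9 = 21 days remain.
Then July (31), August (31), September (30), October (31), November (30): 31 + 31 + 30 + 31 + 30 = 153 days.
December 1–30, 2244: 30 days.
Total: 21 + 153 + 30 = 204 days.
204 mod 7 = 1, so 1 day before Monday is Sunday.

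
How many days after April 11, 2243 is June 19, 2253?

From April 11, 2243 to April 11, 2253: 10 years, of which 3 contain a Feb 29 — 7×365 + 3×366 = 3653 days.
April 2253: 30 − 11 = 19 days remain.
Then May (31): 31 days.
June 1–19, 2253: 19 days.
Residual: 69 days.
Total: 3722 days.

3722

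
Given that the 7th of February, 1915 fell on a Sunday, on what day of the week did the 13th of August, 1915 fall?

February 1915: 28 − 7 = 21 days remain (1915 is not a leap year, so February has 28 days).
Then March (31), April (30), May (31), June (30), July (31): 31 + 30 + 31 + 30 + 31 = 153 days.
August 1–13, 1915: 13 days.
Total: 21 + 153 + 13 = 187 days.
187 mod 7 = 5, so 5 days after Sunday is Friday.

Friday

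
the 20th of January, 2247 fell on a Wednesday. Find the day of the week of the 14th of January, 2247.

Count forward from the earlier date (January 14, 2247) to the later (January 20, 2247):
Within January 2247: 20 − 14 = 6 days.
6 mod 7 = 6, so 6 days before Wednesday is Thursday.

Thursday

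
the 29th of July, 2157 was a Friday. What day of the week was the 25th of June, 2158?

Sunday

July 2157: 31 − 29 = 2 days remain.
Then 10 full months totalling 304 days.
June 1–25, 2158: 25 days.
Total: 2 + 304 + 25 = 331 days.
331 mod 7 = 2, so 2 days after Friday is Sunday.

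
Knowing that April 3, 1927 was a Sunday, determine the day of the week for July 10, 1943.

Saturday

From April 3, 1927 to April 3, 1943: 16 years, of which 4 contain a Feb 29 — 12×365 + 4×366 = 5844 days.
April 1943: 30 − 3 = 27 days remain.
Then May (31), June (30): 31 + 30 = 61 days.
July 1–10, 1943: 10 days.
Residual: 98 days.
Total: 5942 days.
5942 mod 7 = 6, so 6 days after Sunday is Saturday.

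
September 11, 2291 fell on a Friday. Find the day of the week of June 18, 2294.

September 11, 2291 → September 11, 2292: 366 days (2292 is a leap year).
September 11, 2292 → September 11, 2293: 365 days.
September 2293: 30 − 11 = 19 days remain.
Then October (31), November (30), December (31), January (31), February 2294 (28), March (31), April (30), May (31): 31 + 30 + 31 + 31 + 28 + 31 + 30 + 31 = 243 days.
June 1–18, 2294: 18 days.
Residual: 280 days.
Total: 1011 days.
1011 mod 7 = 3, so 3 days after Friday is Monday.

Monday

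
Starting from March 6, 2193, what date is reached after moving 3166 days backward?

July 5, 2184

Count 3166 days before March 6, 2193:
From July 5, 2184 to July 5, 2192: 8 years, of which 2 contain a Feb 29 — 6×365 + 2×366 = 2922 days.
July 2192: 31 − 5 = 26 days remain.
Then August (31), September (30), October (31), November (30), December (31), January (31), February 2193 (28): 31 + 30 + 31 + 30 + 31 + 31 + 28 = 212 days.
March 1–6, 2193: 6 days.
Residual: 244 days.
Total: 3166 days.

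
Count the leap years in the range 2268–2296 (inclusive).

Years divisible by 4 in [2268, 2296]: 2268, 2272, 2276, 2280, 2284, 2288, 2292, 2296.
No century exceptions apply. Count: 8.

8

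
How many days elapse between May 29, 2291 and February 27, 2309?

Day-of-year of May 29, 2291: 149.
Day-of-year of February 27, 2309: 58.
2291 has 365 days, so 365 − 149 = 216 days remain in 2291.
Full years 2292–2308: 13 common + 4 leap = 13×365 + 4×366 = 6209 days.
Total: 216 + 6209 + 58 = 6483 days.

6483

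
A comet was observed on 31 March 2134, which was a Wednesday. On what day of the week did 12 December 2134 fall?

March 2134: 31 − 31 = 0 days remain.
Then April (30), May (31), June (30), July (31), August (31), September (30), October (31), November (30): 30 + 31 + 30 + 31 + 31 + 30 + 31 + 30 = 244 days.
December 1–12, 2134: 12 days.
Total: 0 + 244 + 12 = 256 days.
256 mod 7 = 4, so 4 days after Wednesday is Sunday.

Sunday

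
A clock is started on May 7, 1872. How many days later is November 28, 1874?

935

May 1872: 31 − 7 = 24 days remain.
Then 29 full months totalling 883 days.
November 1–28, 1874: 28 days.
Total: 24 + 883 + 28 = 935 days.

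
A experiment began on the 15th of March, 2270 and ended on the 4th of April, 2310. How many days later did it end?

14629

From March 15, 2270 to March 15, 2310: 40 years, of which 9 contain a Feb 29 — 31×365 + 9×366 = 14609 days.
(2300 is not a leap year (divisible by 100 but not 400).)
March 2310: 31 − 15 = 16 days remain.
April 1–4, 2310: 4 days.
Residual: 20 days.
Total: 14629 days.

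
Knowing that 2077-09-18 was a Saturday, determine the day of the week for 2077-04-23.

Friday

Count forward from the earlier date (April 23, 2077) to the later (September 18, 2077):
April 2077: 30 − 23 = 7 days remain.
Then May (31), June (30), July (31), August (31): 31 + 30 + 31 + 31 = 123 days.
September 1–18, 2077: 18 days.
Total: 7 + 123 + 18 = 148 days.
148 mod 7 = 1, so 1 day before Saturday is Friday.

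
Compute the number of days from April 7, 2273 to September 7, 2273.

April 2273: 30 − 7 = 23 days remain.
Then May (31), June (30), July (31), August (31): 31 + 30 + 31 + 31 = 123 days.
September 1–7, 2273: 7 days.
Total: 23 + 123 + 7 = 153 days.

153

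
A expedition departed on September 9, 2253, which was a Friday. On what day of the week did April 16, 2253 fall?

Count forward from the earlier date (April 16, 2253) to the later (September 9, 2253):
April 2253: 30 − 16 = 14 days remain.
Then May (31), June (30), July (31), August (31): 31 + 30 + 31 + 31 = 123 days.
September 1–9, 2253: 9 days.
Total: 14 + 123 + 9 = 146 days.
146 mod 7 = 6, so 6 days before Friday is Saturday.

Saturday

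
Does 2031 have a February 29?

No

2031 is not a leap year.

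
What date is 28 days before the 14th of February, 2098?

the 17th of January, 2098

Count 28 days before February 14, 2098:
January 2098: 31 − 17 = 14 days remain.
February 1–14, 2098: 14 days (2098 is not a leap year).
Total: 14 + 14 = 28 days.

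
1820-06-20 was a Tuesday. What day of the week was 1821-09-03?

Day-of-year of June 20, 1820: 172.
Day-of-year of September 3, 1821: 246.
1820 has 366 days, so 366 − 172 = 194 days remain in 1820.
Total: 194 + 246 = 440 days.
440 mod 7 = 6, so 6 days after Tuesday is Monday.

Monday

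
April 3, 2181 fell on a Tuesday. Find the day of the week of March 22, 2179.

Monday

Count forward from the earlier date (March 22, 2179) to the later (April 3, 2181):
March 2179: 31 − 22 = 9 days remain.
Then 24 full months totalling 731 days.
April 1–3, 2181: 3 days.
Total: 9 + 731 + 3 = 743 days.
743 mod 7 = 1, so 1 day before Tuesday is Monday.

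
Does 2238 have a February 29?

2238 is not a leap year.

No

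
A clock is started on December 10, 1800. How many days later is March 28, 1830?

10700

From December 10, 1800 to December 10, 1829: 29 years, of which 7 contain a Feb 29 — 22×365 + 7×366 = 10592 days.
December 1829: 31 − 10 = 21 days remain.
Then January (31), February 1830 (28): 31 + 28 = 59 days.
March 1–28, 1830: 28 days.
Residual: 108 days.
Total: 10700 days.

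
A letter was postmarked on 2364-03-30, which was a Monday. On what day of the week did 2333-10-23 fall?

Monday

Count forward from the earlier date (October 23, 2333) to the later (March 30, 2364):
Day-of-year of October 23, 2333: 296.
Day-of-year of March 30, 2364: 90.
2333 has 365 days, so 365 − 296 = 69 days remain in 2333.
Full years 2334–2363: 23 common + 7 leap = 23×365 + 7×366 = 10957 days.
Total: 69 + 10957 + 90 = 11116 days.
11116 is a multiple of 7, so 2333-10-23 falls on the same weekday: Monday.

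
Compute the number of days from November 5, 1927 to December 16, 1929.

November 1927: 30 − 5 = 25 days remain.
Then 24 full months totalling 731 days.
December 1–16, 1929: 16 days.
Total: 25 + 731 + 16 = 772 days.

772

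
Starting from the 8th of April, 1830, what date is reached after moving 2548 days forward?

the 30th of March, 1837

Count 2548 days after April 8, 1830:
April 8, 1830 → April 8, 1831: 365 days.
April 8, 1831 → April 8, 1832: 366 days (1832 is a leap year).
April 8, 1832 → April 8, 1833: 365 days.
April 8, 1833 → April 8, 1834: 365 days.
April 8, 1834 → April 8, 1835: 365 days.
April 8, 1835 → April 8, 1836: 366 days (1836 is a leap year).
April 1836: 30 − 8 = 22 days remain.
Then 10 full months totalling 304 days.
March 1–30, 1837: 30 days.
Residual: 356 days.
Total: 2548 days.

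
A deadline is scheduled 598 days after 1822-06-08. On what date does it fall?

1824-01-27

Count 598 days after June 8, 1822:
Day-of-year of June 8, 1822: 159.
Day-of-year of January 27, 1824: 27.
1822 has 365 days, so 365 − 159 = 206 days remain in 1822.
Full years: 1823: 365. Sum = 365.
Total: 206 + 365 + 27 = 598 days.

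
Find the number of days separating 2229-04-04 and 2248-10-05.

7124

From April 4, 2229 to April 4, 2248: 19 years, of which 5 contain a Feb 29 — 14×365 + 5×366 = 6940 days.
April 2248: 30 − 4 = 26 days remain.
Then May (31), June (30), July (31), August (31), September (30): 31 + 30 + 31 + 31 + 30 = 153 days.
October 1–5, 2248: 5 days.
Residual: 184 days.
Total: 7124 days.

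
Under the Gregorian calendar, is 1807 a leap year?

No

1807 is not a leap year.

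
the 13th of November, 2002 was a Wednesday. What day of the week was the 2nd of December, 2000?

Count forward from the earlier date (December 2, 2000) to the later (November 13, 2002):
December 2, 2000 → December 2, 2001: 365 days.
December 2001: 31 − 2 = 29 days remain.
Then 10 full months totalling 304 days.
November 1–13, 2002: 13 days.
Residual: 346 days.
Total: 711 days.
711 mod 7 = 4, so 4 days before Wednesday is Saturday.

Saturday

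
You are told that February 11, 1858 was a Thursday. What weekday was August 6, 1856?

Wednesday

Count forward from the earlier date (August 6, 1856) to the later (February 11, 1858):
August 6, 1856 → August 6, 1857: 365 days.
August 1857: 31 − 6 = 25 days remain.
Then September (30), October (31), November (30), December (31), January (31): 30 + 31 + 30 + 31 + 31 = 153 days.
February 1–11, 1858: 11 days (1858 is not a leap year).
Residual: 189 days.
Total: 554 days.
554 mod 7 = 1, so 1 day before Thursday is Wednesday.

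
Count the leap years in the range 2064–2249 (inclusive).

Years divisible by 4: 2064, 2068, …, 2248 — 47 in all.
Of these, 2100, 2200 are divisible by 100 but not 400, so not leap.
Leap years: 47 − 2 = 45.

45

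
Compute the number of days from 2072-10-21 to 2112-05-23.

14458

Day-of-year of October 21, 2072: 295.
Day-of-year of May 23, 2112: 144.
2072 has 366 days, so 366 − 295 = 71 days remain in 2072.
Full years 2073–2111: 31 common + 8 leap = 31×365 + 8×366 = 14243 days.
Total: 71 + 14243 + 144 = 14458 days.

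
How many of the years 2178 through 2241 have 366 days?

15

Years divisible by 4: 2180, 2184, …, 2240 — 16 in all.
Of these, 2200 is divisible by 100 but not 400, so not leap.
Leap years: 16 − 1 = 15.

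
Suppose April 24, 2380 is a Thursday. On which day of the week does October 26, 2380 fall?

Sunday

April 2380: 30 − 24 = 6 days remain.
Then May (31), June (30), July (31), August (31), September (30): 31 + 30 + 31 + 31 + 30 = 153 days.
October 1–26, 2380: 26 days.
Total: 6 + 153 + 26 = 185 days.
185 mod 7 = 3, so 3 days after Thursday is Sunday.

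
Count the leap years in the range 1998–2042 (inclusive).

11

Years divisible by 4 in [1998, 2042]: 2000, 2004, 2008, 2012, 2016, 2020, 2024, 2028, 2032, 2036, 2040.
2000 is divisible by 400, so still leap.
No century exceptions apply. Count: 11.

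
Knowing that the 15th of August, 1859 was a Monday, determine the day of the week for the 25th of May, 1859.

Wednesday

Count forward from the earlier date (May 25, 1859) to the later (August 15, 1859):
May 1859: 31 − 25 = 6 days remain.
Then June (30), July (31): 30 + 31 = 61 days.
August 1–15, 1859: 15 days.
Total: 6 + 61 + 15 = 82 days.
82 mod 7 = 5, so 5 days before Monday is Wednesday.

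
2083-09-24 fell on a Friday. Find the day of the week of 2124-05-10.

From September 24, 2083 to September 24, 2123: 40 years, of which 9 contain a Feb 29 — 31×365 + 9×366 = 14609 days.
(2100 is not a leap year (divisible by 100 but not 400).)
September 2123: 30 − 24 = 6 days remain.
Then October (31), November (30), December (31), January (31), February 2124 (29), March (31), April (30): 31 + 30 + 31 + 31 + 29 + 31 + 30 = 213 days.
May 1–10, 2124: 10 days.
Residual: 229 days.
Total: 14838 days.
14838 mod 7 = 5, so 5 days after Friday is Wednesday.

Wednesday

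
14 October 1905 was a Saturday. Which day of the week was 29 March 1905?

Wednesday

Count forward from the earlier date (March 29, 1905) to the later (October 14, 1905):
March 1905: 31 − 29 = 2 days remain.
Then April (30), May (31), June (30), July (31), August (31), September (30): 30 + 31 + 30 + 31 + 31 + 30 = 183 days.
October 1–14, 1905: 14 days.
Total: 2 + 183 + 14 = 199 days.
199 mod 7 = 3, so 3 days before Saturday is Wednesday.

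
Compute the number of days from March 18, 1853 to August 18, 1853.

March 1853: 31 − 18 = 13 days remain.
Then April (30), May (31), June (30), July (31): 30 + 31 + 30 + 31 = 122 days.
August 1–18, 1853: 18 days.
Total: 13 + 122 + 18 = 153 days.

153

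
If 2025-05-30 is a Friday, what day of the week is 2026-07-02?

Thursday

May 2025: 31 − 30 = 1 day remains.
Then 13 full months totalling 395 days.
July 1–2, 2026: 2 days.
Total: 1 + 395 + 2 = 398 days.
398 mod 7 = 6, so 6 days after Friday is Thursday.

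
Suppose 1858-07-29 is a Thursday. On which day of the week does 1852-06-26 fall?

Count forward from the earlier date (June 26, 1852) to the later (July 29, 1858):
June 26, 1852 → June 26, 1853: 365 days.
June 26, 1853 → June 26, 1854: 365 days.
June 26, 1854 → June 26, 1855: 365 days.
June 26, 1855 → June 26, 1856: 366 days (1856 is a leap year).
June 26, 1856 → June 26, 1857: 365 days.
June 26, 1857 → June 26, 1858: 365 days.
June 1858: 30 − 26 = 4 days remain.
July 1–29, 1858: 29 days.
Residual: 33 days.
Total: 2224 days.
2224 mod 7 = 5, so 5 days before Thursday is Saturday.

Saturday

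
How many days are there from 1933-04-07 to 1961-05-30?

Day-of-year of April 7, 1933: 97.
Day-of-year of May 30, 1961: 150.
1933 has 365 days, so 365 − 97 = 268 days remain in 1933.
Full years 1934–1960: 20 common + 7 leap = 20×365 + 7×366 = 9862 days.
Total: 268 + 9862 + 150 = 10280 days.

10280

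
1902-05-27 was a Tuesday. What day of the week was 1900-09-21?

Friday

Count forward from the earlier date (September 21, 1900) to the later (May 27, 1902):
September 1900: 30 − 21 = 9 days remain.
Then 19 full months totalling 577 days.
May 1–27, 1902: 27 days.
Total: 9 + 577 + 27 = 613 days.
613 mod 7 = 4, so 4 days before Tuesday is Friday.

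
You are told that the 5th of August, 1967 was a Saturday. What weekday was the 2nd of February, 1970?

August 5, 1967 → August 5, 1968: 366 days (1968 is a leap year).
August 5, 1968 → August 5, 1969: 365 days.
August 1969: 31 − 5 = 26 days remain.
Then September (30), October (31), November (30), December (31), January (31): 30 + 31 + 30 + 31 + 31 = 153 days.
February 1–2, 1970: 2 days (1970 is not a leap year).
Residual: 181 days.
Total: 912 days.
912 mod 7 = 2, so 2 days after Saturday is Monday.

Monday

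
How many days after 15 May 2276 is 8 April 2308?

From May 15, 2276 to May 15, 2307: 31 years, of which 6 contain a Feb 29 — 25×365 + 6×366 = 11321 days.
(2300 is not a leap year (divisible by 100 but not 400).)
May 2307: 31 − 15 = 16 days remain.
Then 10 full months totalling 305 days.
April 1–8, 2308: 8 days.
Residual: 329 days.
Total: 11650 days.

11650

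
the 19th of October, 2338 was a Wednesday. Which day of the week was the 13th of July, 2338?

Count forward from the earlier date (July 13, 2338) to the later (October 19, 2338):
July 2338: 31 − 13 = 18 days remain.
Then August (31), September (30): 31 + 30 = 61 days.
October 1–19, 2338: 19 days.
Total: 18 + 61 + 19 = 98 days.
98 is a multiple of 7, so the 13th of July, 2338 falls on the same weekday: Wednesday.

Wednesday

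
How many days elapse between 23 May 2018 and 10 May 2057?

14232

From May 23, 2018 to May 23, 2056: 38 years, of which 10 contain a Feb 29 — 28×365 + 10×366 = 13880 days.
May 2056: 31 − 23 = 8 days remain.
Then 11 full months totalling 334 days.
May 1–10, 2057: 10 days.
Residual: 352 days.
Total: 14232 days.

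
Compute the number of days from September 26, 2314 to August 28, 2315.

336

Day-of-year of September 26, 2314: 269.
Day-of-year of August 28, 2315: 240.
2314 has 365 days, so 365 − 269 = 96 days remain in 2314.
Total: 96 + 240 = 336 days.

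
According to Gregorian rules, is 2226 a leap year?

2226 is not a leap year.

No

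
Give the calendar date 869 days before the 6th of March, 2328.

the 19th of October, 2325

Count 869 days before March 6, 2328:
October 19, 2325 → October 19, 2326: 365 days.
October 19, 2326 → October 19, 2327: 365 days.
October 2327: 31 − 19 = 12 days remain.
Then November (30), December (31), January (31), February 2328 (29): 30 + 31 + 31 + 29 = 121 days.
March 1–6, 2328: 6 days.
Residual: 139 days.
Total: 869 days.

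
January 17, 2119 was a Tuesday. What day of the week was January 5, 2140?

Tuesday

Day-of-year of January 17, 2119: 17.
Day-of-year of January 5, 2140: 5.
2119 has 365 days, so 365 − 17 = 348 days remain in 2119.
Full years 2120–2139: 15 common + 5 leap = 15×365 + 5×366 = 7305 days.
Total: 348 + 7305 + 5 = 7658 days.
7658 is a multiple of 7, so January 5, 2140 falls on the same weekday: Tuesday.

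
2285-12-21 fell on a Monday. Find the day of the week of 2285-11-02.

Monday

Count forward from the earlier date (November 2, 2285) to the later (December 21, 2285):
November 2285: 30 − 2 = 28 days remain.
December 1–21, 2285: 21 days.
Total: 28 + 21 = 49 days.
49 is a multiple of 7, so 2285-11-02 falls on the same weekday: Monday.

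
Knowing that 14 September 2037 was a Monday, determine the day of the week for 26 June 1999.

Count forward from the earlier date (June 26, 1999) to the later (September 14, 2037):
Day-of-year of June 26, 1999: 177.
Day-of-year of September 14, 2037: 257.
1999 has 365 days, so 365 − 177 = 188 days remain in 1999.
Full years 2000–2036: 27 common + 10 leap = 27×365 + 10×366 = 13515 days.
Total: 188 + 13515 + 257 = 13960 days.
13960 mod 7 = 2, so 2 days before Monday is Saturday.

Saturday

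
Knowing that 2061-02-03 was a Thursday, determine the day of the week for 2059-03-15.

Count forward from the earlier date (March 15, 2059) to the later (February 3, 2061):
March 15, 2059 → March 15, 2060: 366 days (2060 is a leap year).
March 2060: 31 − 15 = 16 days remain.
Then 10 full months totalling 306 days.
February 1–3, 2061: 3 days (2061 is not a leap year).
Residual: 325 days.
Total: 691 days.
691 mod 7 = 5, so 5 days before Thursday is Saturday.

Saturday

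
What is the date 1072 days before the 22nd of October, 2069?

the 15th of November, 2066

Count 1072 days before October 22, 2069:
November 15, 2066 → November 15, 2067: 365 days.
November 15, 2067 → November 15, 2068: 366 days (2068 is a leap year).
November 2068: 30 − 15 = 15 days remain.
Then 10 full months totalling 304 days.
October 1–22, 2069: 22 days.
Residual: 341 days.
Total: 1072 days.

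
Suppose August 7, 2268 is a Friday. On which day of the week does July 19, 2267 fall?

Friday

Count forward from the earlier date (July 19, 2267) to the later (August 7, 2268):
July 2267: 31 − 19 = 12 days remain.
Then 12 full months totalling 366 days.
August 1–7, 2268: 7 days.
Total: 12 + 366 + 7 = 385 days.
385 is a multiple of 7, so July 19, 2267 falls on the same weekday: Friday.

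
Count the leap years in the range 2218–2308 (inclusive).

Years divisible by 4: 2220, 2224, …, 2308 — 23 in all.
Of these, 2300 is divisible by 100 but not 400, so not leap.
Leap years: 23 − 1 = 22.

22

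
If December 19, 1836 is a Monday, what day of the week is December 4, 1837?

Monday

December 1836: 31 − 19 = 12 days remain.
Then 11 full months totalling 334 days.
December 1–4, 1837: 4 days.
Total: 12 + 334 + 4 = 350 days.
350 is a multiple of 7, so December 4, 1837 falls on the same weekday: Monday.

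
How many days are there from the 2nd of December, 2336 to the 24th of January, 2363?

Day-of-year of December 2, 2336: 337.
Day-of-year of January 24, 2363: 24.
2336 has 366 days, so 366 − 337 = 29 days remain in 2336.
Full years 2337–2362: 20 common + 6 leap = 20×365 + 6×366 = 9496 days.
Total: 29 + 9496 + 24 = 9549 days.

9549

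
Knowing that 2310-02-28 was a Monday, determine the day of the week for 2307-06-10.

Count forward from the earlier date (June 10, 2307) to the later (February 28, 2310):
June 10, 2307 → June 10, 2308: 366 days (2308 is a leap year).
June 10, 2308 → June 10, 2309: 365 days.
June 2309: 30 − 10 = 20 days remain.
Then July (31), August (31), September (30), October (31), November (30), December (31), January (31): 31 + 31 + 30 + 31 + 30 + 31 + 31 = 215 days.
February 1–28, 2310: 28 days (2310 is not a leap year).
Residual: 263 days.
Total: 994 days.
994 is a multiple of 7, so 2307-06-10 falls on the same weekday: Monday.

Monday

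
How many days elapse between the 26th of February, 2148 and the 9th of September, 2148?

February 2148: 29 − 26 = 3 days remain (2148 is a leap year, so February has 29 days).
Then March (31), April (30), May (31), June (30), July (31), August (31): 31 + 30 + 31 + 30 + 31 + 31 = 184 days.
September 1–9, 2148: 9 days.
Total: 3 + 184 + 9 = 196 days.

196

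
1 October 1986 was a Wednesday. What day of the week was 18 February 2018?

Sunday

From October 1, 1986 to October 1, 2017: 31 years, of which 8 contain a Feb 29 — 23×365 + 8×366 = 11323 days.
(2000 is a leap year (divisible by 400).)
October 2017: 31 − 1 = 30 days remain.
Then November (30), December (31), January (31): 30 + 31 + 31 = 92 days.
February 1–18, 2018: 18 days (2018 is not a leap year).
Residual: 140 days.
Total: 11463 days.
11463 mod 7 = 4, so 4 days after Wednesday is Sunday.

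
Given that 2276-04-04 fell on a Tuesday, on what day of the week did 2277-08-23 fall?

Thursday

April 4, 2276 → April 4, 2277: 365 days.
April 2277: 30 − 4 = 26 days remain.
Then May (31), June (30), July (31): 31 + 30 + 31 = 92 days.
August 1–23, 2277: 23 days.
Residual: 141 days.
Total: 506 days.
506 mod 7 = 2, so 2 days after Tuesday is Thursday.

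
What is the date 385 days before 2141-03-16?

2140-02-25

Count 385 days before March 16, 2141:
Day-of-year of February 25, 2140: 56.
Day-of-year of March 16, 2141: 75.
2140 has 366 days, so 366 − 56 = 310 days remain in 2140.
Total: 310 + 75 = 385 days.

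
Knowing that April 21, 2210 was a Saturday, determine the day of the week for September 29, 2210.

Saturday

April 2210: 30 − 21 = 9 days remain.
Then May (31), June (30), July (31), August (31): 31 + 30 + 31 + 31 = 123 days.
September 1–29, 2210: 29 days.
Total: 9 + 123 + 29 = 161 days.
161 is a multiple of 7, so September 29, 2210 falls on the same weekday: Saturday.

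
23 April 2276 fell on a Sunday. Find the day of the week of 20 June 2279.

Friday

April 23, 2276 → April 23, 2277: 365 days.
April 23, 2277 → April 23, 2278: 365 days.
April 23, 2278 → April 23, 2279: 365 days.
April 2279: 30 − 23 = 7 days remain.
Then May (31): 31 days.
June 1–20, 2279: 20 days.
Residual: 58 days.
Total: 1153 days.
1153 mod 7 = 5, so 5 days after Sunday is Friday.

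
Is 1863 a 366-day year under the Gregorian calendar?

No

1863 is not a leap year.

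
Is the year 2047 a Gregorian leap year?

No

2047 is not a leap year.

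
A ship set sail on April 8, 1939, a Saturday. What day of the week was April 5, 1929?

Friday

Count forward from the earlier date (April 5, 1929) to the later (April 8, 1939):
Day-of-year of April 5, 1929: 95.
Day-of-year of April 8, 1939: 98.
1929 has 365 days, so 365 − 95 = 270 days remain in 1929.
Full years 1930–1938: 7 common + 2 leap = 7×365 + 2×366 = 3287 days.
Total: 270 + 3287 + 98 = 3655 days.
3655 mod 7 = 1, so 1 day before Saturday is Friday.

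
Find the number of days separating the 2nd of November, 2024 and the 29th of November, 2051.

Day-of-year of November 2, 2024: 307.
Day-of-year of November 29, 2051: 333.
2024 has 366 days, so 366 − 307 = 59 days remain in 2024.
Full years 2025–2050: 20 common + 6 leap = 20×365 + 6×366 = 9496 days.
Total: 59 + 9496 + 333 = 9888 days.

9888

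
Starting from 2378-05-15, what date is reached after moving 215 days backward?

2377-10-12

Count 215 days before May 15, 2378:
Day-of-year of October 12, 2377: 285.
Day-of-year of May 15, 2378: 135.
2377 has 365 days, so 365 − 285 = 80 days remain in 2377.
Total: 80 + 135 = 215 days.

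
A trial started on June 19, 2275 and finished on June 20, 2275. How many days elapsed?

Within June 2275: 20 − 19 = 1 day.

1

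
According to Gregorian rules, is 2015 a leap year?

2015 is not a leap year.

No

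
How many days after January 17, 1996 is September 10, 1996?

January 1996: 31 − 17 = 14 days remain.
Then February 1996 (29), March (31), April (30), May (31), June (30), July (31), August (31): 29 + 31 + 30 + 31 + 30 + 31 + 31 = 213 days.
September 1–10, 1996: 10 days.
Total: 14 + 213 + 10 = 237 days.

237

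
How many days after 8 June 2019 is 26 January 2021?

June 8, 2019 → June 8, 2020: 366 days (2020 is a leap year).
June 2020: 30 − 8 = 22 days remain.
Then July (31), August (31), September (30), October (31), November (30), December (31): 31 + 31 + 30 + 31 + 30 + 31 = 184 days.
January 1–26, 2021: 26 days.
Residual: 232 days.
Total: 598 days.

598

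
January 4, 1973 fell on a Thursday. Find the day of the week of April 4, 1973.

January 1973: 31 − 4 = 27 days remain.
Then February 1973 (28), March (31): 28 + 31 = 59 days.
April 1–4, 1973: 4 days.
Total: 27 + 59 + 4 = 90 days.
90 mod 7 = 6, so 6 days after Thursday is Wednesday.

Wednesday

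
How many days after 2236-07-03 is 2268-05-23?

From July 3, 2236 to July 3, 2267: 31 years, of which 7 contain a Feb 29 — 24×365 + 7×366 = 11322 days.
July 2267: 31 − 3 = 28 days remain.
Then 9 full months totalling 274 days.
May 1–23, 2268: 23 days.
Residual: 325 days.
Total: 11647 days.

11647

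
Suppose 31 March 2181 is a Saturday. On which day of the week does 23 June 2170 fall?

Count forward from the earlier date (June 23, 2170) to the later (March 31, 2181):
From June 23, 2170 to June 23, 2180: 10 years, of which 3 contain a Feb 29 — 7×365 + 3×366 = 3653 days.
June 2180: 30 − 23 = 7 days remain.
Then July (31), August (31), September (30), October (31), November (30), December (31), January (31), February 2181 (28): 31 + 31 + 30 + 31 + 30 + 31 + 31 + 28 = 243 days.
March 1–31, 2181: 31 days.
Residual: 281 days.
Total: 3934 days.
3934 is a multiple of 7, so 23 June 2170 falls on the same weekday: Saturday.

Saturday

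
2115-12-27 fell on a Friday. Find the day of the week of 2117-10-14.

Thursday

Day-of-year of December 27, 2115: 361.
Day-of-year of October 14, 2117: 287.
2115 has 365 days, so 365 − 361 = 4 days remain in 2115.
Full years: 2116: 366. Sum = 366.
Total: 4 + 366 + 287 = 657 days.
657 mod 7 = 6, so 6 days after Friday is Thursday.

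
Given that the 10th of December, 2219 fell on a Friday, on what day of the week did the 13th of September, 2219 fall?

Monday

Count forward from the earlier date (September 13, 2219) to the later (December 10, 2219):
September 2219: 30 − 13 = 17 days remain.
Then October (31), November (30): 31 + 30 = 61 days.
December 1–10, 2219: 10 days.
Total: 17 + 61 + 10 = 88 days.
88 mod 7 = 4, so 4 days before Friday is Monday.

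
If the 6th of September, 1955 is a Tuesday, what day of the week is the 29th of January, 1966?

Saturday

From September 6, 1955 to September 6, 1965: 10 years, of which 3 contain a Feb 29 — 7×365 + 3×366 = 3653 days.
September 1965: 30 − 6 = 24 days remain.
Then October (31), November (30), December (31): 31 + 30 + 31 = 92 days.
January 1–29, 1966: 29 days.
Residual: 145 days.
Total: 3798 days.
3798 mod 7 = 4, so 4 days after Tuesday is Saturday.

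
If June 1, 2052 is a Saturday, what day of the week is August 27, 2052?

June 2052: 30 − 1 = 29 days remain.
Then July (31): 31 days.
August 1–27, 2052: 27 days.
Total: 29 + 31 + 27 = 87 days.
87 mod 7 = 3, so 3 days after Saturday is Tuesday.

Tuesday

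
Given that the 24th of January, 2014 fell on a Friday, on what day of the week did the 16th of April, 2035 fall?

Day-of-year of January 24, 2014: 24.
Day-of-year of April 16, 2035: 106.
2014 has 365 days, so 365 − 24 = 341 days remain in 2014.
Full years 2015–2034: 15 common + 5 leap = 15×365 + 5×366 = 7305 days.
Total: 341 + 7305 + 106 = 7752 days.
7752 mod 7 = 3, so 3 days after Friday is Monday.

Monday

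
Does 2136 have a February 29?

2136 is a leap year.

Yes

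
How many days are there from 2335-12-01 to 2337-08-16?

624

Day-of-year of December 1, 2335: 335.
Day-of-year of August 16, 2337: 228.
2335 has 365 days, so 365 − 335 = 30 days remain in 2335.
Full years: 2336: 366. Sum = 366.
Total: 30 + 366 + 228 = 624 days.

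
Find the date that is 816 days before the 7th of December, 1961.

the 13th of September, 1959

Count 816 days before December 7, 1961:
Day-of-year of September 13, 1959: 256.
Day-of-year of December 7, 1961: 341.
1959 has 365 days, so 365 − 256 = 109 days remain in 1959.
Full years: 1960: 366. Sum = 366.
Total: 109 + 366 + 341 = 816 days.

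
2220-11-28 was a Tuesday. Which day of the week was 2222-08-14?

Day-of-year of November 28, 2220: 333.
Day-of-year of August 14, 2222: 226.
2220 has 366 days, so 366 − 333 = 33 days remain in 2220.
Full years: 2221: 365. Sum = 365.
Total: 33 + 365 + 226 = 624 days.
624 mod 7 = 1, so 1 day after Tuesday is Wednesday.

Wednesday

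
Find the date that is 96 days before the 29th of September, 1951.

the 25th of June, 1951

Count 96 days before September 29, 1951:
June 1951: 30 − 25 = 5 days remain.
Then July (31), August (31): 31 + 31 = 62 days.
September 1–29, 1951: 29 days.
Total: 5 + 62 + 29 = 96 days.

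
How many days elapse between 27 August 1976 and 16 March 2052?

27595

Day-of-year of August 27, 1976: 240.
Day-of-year of March 16, 2052: 76.
1976 has 366 days, so 366 − 240 = 126 days remain in 1976.
Full years 1977–2051: 57 common + 18 leap = 57×365 + 18×366 = 27393 days.
Total: 126 + 27393 + 76 = 27595 days.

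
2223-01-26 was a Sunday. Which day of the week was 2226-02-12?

Day-of-year of January 26, 2223: 26.
Day-of-year of February 12, 2226: 43.
2223 has 365 days, so 365 − 26 = 339 days remain in 2223.
Full years: 2224: 366; 2225: 365. Sum = 731.
Total: 339 + 731 + 43 = 1113 days.
1113 is a multiple of 7, so 2226-02-12 falls on the same weekday: Sunday.

Sunday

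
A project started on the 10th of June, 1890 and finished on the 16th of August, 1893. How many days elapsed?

1163

June 10, 1890 → June 10, 1891: 365 days.
June 10, 1891 → June 10, 1892: 366 days (1892 is a leap year).
June 10, 1892 → June 10, 1893: 365 days.
June 1893: 30 − 10 = 20 days remain.
Then July (31): 31 days.
August 1–16, 1893: 16 days.
Residual: 67 days.
Total: 1163 days.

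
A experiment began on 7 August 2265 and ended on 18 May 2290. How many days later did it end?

Day-of-year of August 7, 2265: 219.
Day-of-year of May 18, 2290: 138.
2265 has 365 days, so 365 − 219 = 146 days remain in 2265.
Full years 2266–2289: 18 common + 6 leap = 18×365 + 6×366 = 8766 days.
Total: 146 + 8766 + 138 = 9050 days.

9050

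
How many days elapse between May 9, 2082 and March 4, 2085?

1030

May 9, 2082 → May 9, 2083: 365 days.
May 9, 2083 → May 9, 2084: 366 days (2084 is a leap year).
May 2084: 31 − 9 = 22 days remain.
Then 9 full months totalling 273 days.
March 1–4, 2085: 4 days.
Residual: 299 days.
Total: 1030 days.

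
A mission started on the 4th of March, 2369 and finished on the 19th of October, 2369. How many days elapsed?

March 2369: 31 − 4 = 27 days remain.
Then April (30), May (31), June (30), July (31), August (31), September (30): 30 + 31 + 30 + 31 + 31 + 30 = 183 days.
October 1–19, 2369: 19 days.
Total: 27 + 183 + 19 = 229 days.

229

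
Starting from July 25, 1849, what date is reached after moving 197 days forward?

February 7, 1850

Count 197 days after July 25, 1849:
July 1849: 31 − 25 = 6 days remain.
Then August (31), September (30), October (31), November (30), December (31), January (31): 31 + 30 + 31 + 30 + 31 + 31 = 184 days.
February 1–7, 1850: 7 days (1850 is not a leap year).
Total: 6 + 184 + 7 = 197 days.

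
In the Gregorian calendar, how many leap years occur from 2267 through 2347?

19

Years divisible by 4: 2268, 2272, …, 2344 — 20 in all.
Of these, 2300 is divisible by 100 but not 400, so not leap.
Leap years: 20 − 1 = 19.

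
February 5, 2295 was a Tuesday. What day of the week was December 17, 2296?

Thursday

February 5, 2295 → February 5, 2296: 365 days.
February 2296: 29 − 5 = 24 days remain (2296 is a leap year, so February has 29 days).
Then 9 full months totalling 275 days.
December 1–17, 2296: 17 days.
Residual: 316 days.
Total: 681 days.
681 mod 7 = 2, so 2 days after Tuesday is Thursday.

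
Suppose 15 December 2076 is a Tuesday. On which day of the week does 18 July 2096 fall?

Day-of-year of December 15, 2076: 350.
Day-of-year of July 18, 2096: 200.
2076 has 366 days, so 366 − 350 = 16 days remain in 2076.
Full years 2077–2095: 15 common + 4 leap = 15×365 + 4×366 = 6939 days.
Total: 16 + 6939 + 200 = 7155 days.
7155 mod 7 = 1, so 1 day after Tuesday is Wednesday.

Wednesday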